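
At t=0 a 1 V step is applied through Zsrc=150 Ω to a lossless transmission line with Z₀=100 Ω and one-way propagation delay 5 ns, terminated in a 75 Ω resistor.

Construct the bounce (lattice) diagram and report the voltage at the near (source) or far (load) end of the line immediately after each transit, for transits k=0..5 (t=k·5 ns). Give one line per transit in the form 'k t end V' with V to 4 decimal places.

Γ_L=-0.142857, Γ_S=0.200000; launch V₁=1·100/250=0.400000
k=0 src: V=0.4000
k=1 load: inc=0.400000, refl=0.400000·-0.142857=-0.0571; V=0.000000+0.400000+-0.057143=0.3429
k=2 src: inc=-0.057143, refl=-0.057143·0.200000=-0.0114; V=0.400000+-0.057143+-0.011429=0.3314
k=3 load: inc=-0.011429, refl=-0.011429·-0.142857=0.0016; V=0.342857+-0.011429+0.001633=0.3331
k=4 src: inc=0.001633, refl=0.001633·0.200000=0.0003; V=0.331429+0.001633+0.000327=0.3334
k=5 load: inc=0.000327, refl=0.000327·-0.142857=-0.0000; V=0.333061+0.000327+-0.000047=0.3333

0 0 source 0.4000
1 5 load 0.3429
2 10 source 0.3314
3 15 load 0.3331
4 20 source 0.3334
5 25 load 0.3333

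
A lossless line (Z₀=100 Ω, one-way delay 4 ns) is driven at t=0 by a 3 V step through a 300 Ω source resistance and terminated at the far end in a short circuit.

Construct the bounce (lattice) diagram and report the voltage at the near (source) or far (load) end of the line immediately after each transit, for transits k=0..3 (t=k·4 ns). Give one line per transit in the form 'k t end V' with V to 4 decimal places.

0 0 source 0.7500
1 4 load 0.0000
2 8 source -0.3750
3 12 load 0.0000

Γ_L=-1.000000, Γ_S=0.500000; launch V₁=3·100/400=0.750000
k=0 src: V=0.7500
k=1 load: inc=0.750000, refl=0.750000·-1.000000=-0.7500; V=0.000000+0.750000+-0.750000=0.0000
k=2 src: inc=-0.750000, refl=-0.750000·0.500000=-0.3750; V=0.750000+-0.750000+-0.375000=-0.3750
k=3 load: inc=-0.375000, refl=-0.375000·-1.000000=0.3750; V=0.000000+-0.375000+0.375000=0.0000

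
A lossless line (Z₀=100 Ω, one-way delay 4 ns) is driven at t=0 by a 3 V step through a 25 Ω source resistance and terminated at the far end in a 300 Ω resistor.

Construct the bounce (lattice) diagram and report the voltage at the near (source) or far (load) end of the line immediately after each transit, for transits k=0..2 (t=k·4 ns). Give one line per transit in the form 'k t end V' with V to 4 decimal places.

Γ_L=0.500000, Γ_S=-0.600000; launch V₁=3·100/125=2.400000
k=0 src: V=2.4000
k=1 load: inc=2.400000, refl=2.400000·0.500000=1.2000; V=0.000000+2.400000+1.200000=3.6000
k=2 src: inc=1.200000, refl=1.200000·-0.600000=-0.7200; V=2.400000+1.200000+-0.720000=2.8800

0 0 source 2.4000
1 4 load 3.6000
2 8 source 2.8800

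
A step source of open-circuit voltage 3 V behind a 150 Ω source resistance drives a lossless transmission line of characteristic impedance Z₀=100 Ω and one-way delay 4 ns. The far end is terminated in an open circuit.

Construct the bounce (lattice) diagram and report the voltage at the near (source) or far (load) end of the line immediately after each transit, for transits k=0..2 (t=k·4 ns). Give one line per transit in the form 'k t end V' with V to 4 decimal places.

Γ_L=1.000000, Γ_S=0.200000; launch V₁=3·100/250=1.200000
k=0 src: V=1.2000
k=1 load: inc=1.200000, refl=1.200000·1.000000=1.2000; V=0.000000+1.200000+1.200000=2.4000
k=2 src: inc=1.200000, refl=1.200000·0.200000=0.2400; V=1.200000+1.200000+0.240000=2.6400

0 0 source 1.2000
1 4 load 2.4000
2 8 source 2.6400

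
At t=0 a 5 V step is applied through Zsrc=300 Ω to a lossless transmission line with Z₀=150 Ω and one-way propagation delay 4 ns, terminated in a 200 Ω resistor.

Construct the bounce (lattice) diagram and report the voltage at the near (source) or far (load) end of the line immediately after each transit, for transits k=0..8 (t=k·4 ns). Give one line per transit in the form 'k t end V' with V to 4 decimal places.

0 0 source 1.6667
1 4 load 1.9048
2 8 source 1.9841
3 12 load 1.9955
4 16 source 1.9992
5 20 load 1.9998
6 24 source 2.0000
7 28 load 2.0000
8 32 source 2.0000

Γ_L=0.142857, Γ_S=0.333333; launch V₁=5·150/450=1.666667
k=0 src: V=1.6667
k=1 load: inc=1.666667, refl=1.666667·0.142857=0.2381; V=0.000000+1.666667+0.238095=1.9048
k=2 src: inc=0.238095, refl=0.238095·0.333333=0.0794; V=1.666667+0.238095+0.079365=1.9841
k=3 load: inc=0.079365, refl=0.079365·0.142857=0.0113; V=1.904762+0.079365+0.011338=1.9955
k=4 src: inc=0.011338, refl=0.011338·0.333333=0.0038; V=1.984127+0.011338+0.003779=1.9992
k=5 load: inc=0.003779, refl=0.003779·0.142857=0.0005; V=1.995465+0.003779+0.000540=1.9998
k=6 src: inc=0.000540, refl=0.000540·0.333333=0.0002; V=1.999244+0.000540+0.000180=2.0000
k=7 load: inc=0.000180, refl=0.000180·0.142857=0.0000; V=1.999784+0.000180+0.000026=2.0000
k=8 src: inc=0.000026, refl=0.000026·0.333333=0.0000; V=1.999964+0.000026+0.000009=2.0000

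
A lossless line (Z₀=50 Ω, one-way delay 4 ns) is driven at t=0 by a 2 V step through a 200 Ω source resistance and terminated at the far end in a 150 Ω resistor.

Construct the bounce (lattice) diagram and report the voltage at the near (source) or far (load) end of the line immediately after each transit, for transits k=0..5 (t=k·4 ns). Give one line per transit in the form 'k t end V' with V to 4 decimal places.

0 0 source 0.4000
1 4 load 0.6000
2 8 source 0.7200
3 12 load 0.7800
4 16 source 0.8160
5 20 load 0.8340

Γ_L=0.500000, Γ_S=0.600000; launch V₁=2·50/250=0.400000
k=0 src: V=0.4000
k=1 load: inc=0.400000, refl=0.400000·0.500000=0.2000; V=0.000000+0.400000+0.200000=0.6000
k=2 src: inc=0.200000, refl=0.200000·0.600000=0.1200; V=0.400000+0.200000+0.120000=0.7200
k=3 load: inc=0.120000, refl=0.120000·0.500000=0.0600; V=0.600000+0.120000+0.060000=0.7800
k=4 src: inc=0.060000, refl=0.060000·0.600000=0.0360; V=0.720000+0.060000+0.036000=0.8160
k=5 load: inc=0.036000, refl=0.036000·0.500000=0.0180; V=0.780000+0.036000+0.018000=0.8340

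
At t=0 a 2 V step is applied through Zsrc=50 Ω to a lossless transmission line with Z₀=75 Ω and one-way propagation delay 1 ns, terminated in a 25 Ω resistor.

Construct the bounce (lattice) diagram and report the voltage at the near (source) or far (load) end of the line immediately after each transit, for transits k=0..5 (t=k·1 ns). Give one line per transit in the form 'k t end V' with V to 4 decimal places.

Γ_L=-0.500000, Γ_S=-0.200000; launch V₁=2·75/125=1.200000
k=0 src: V=1.2000
k=1 load: inc=1.200000, refl=1.200000·-0.500000=-0.6000; V=0.000000+1.200000+-0.600000=0.6000
k=2 src: inc=-0.600000, refl=-0.600000·-0.200000=0.1200; V=1.200000+-0.600000+0.120000=0.7200
k=3 load: inc=0.120000, refl=0.120000·-0.500000=-0.0600; V=0.600000+0.120000+-0.060000=0.6600
k=4 src: inc=-0.060000, refl=-0.060000·-0.200000=0.0120; V=0.720000+-0.060000+0.012000=0.6720
k=5 load: inc=0.012000, refl=0.012000·-0.500000=-0.0060; V=0.660000+0.012000+-0.006000=0.6660

0 0 source 1.2000
1 1 load 0.6000
2 2 source 0.7200
3 3 load 0.6600
4 4 source 0.6720
5 5 load 0.6660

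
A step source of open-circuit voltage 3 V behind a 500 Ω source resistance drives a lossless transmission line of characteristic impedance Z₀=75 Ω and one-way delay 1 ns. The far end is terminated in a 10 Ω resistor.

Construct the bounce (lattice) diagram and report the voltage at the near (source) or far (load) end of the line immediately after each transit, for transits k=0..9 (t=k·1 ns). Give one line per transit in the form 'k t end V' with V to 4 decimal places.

Γ_L=-0.764706, Γ_S=0.739130; launch V₁=3·75/575=0.391304
k=0 src: V=0.3913
k=1 load: inc=0.391304, refl=0.391304·-0.764706=-0.2992; V=0.000000+0.391304+-0.299233=0.0921
k=2 src: inc=-0.299233, refl=-0.299233·0.739130=-0.2212; V=0.391304+-0.299233+-0.221172=-0.1291
k=3 load: inc=-0.221172, refl=-0.221172·-0.764706=0.1691; V=0.092072+-0.221172+0.169132=0.0400
k=4 src: inc=0.169132, refl=0.169132·0.739130=0.1250; V=-0.129100+0.169132+0.125010=0.1650
k=5 load: inc=0.125010, refl=0.125010·-0.764706=-0.0956; V=0.040031+0.125010+-0.095596=0.0694
k=6 src: inc=-0.095596, refl=-0.095596·0.739130=-0.0707; V=0.165041+-0.095596+-0.070658=-0.0012
k=7 load: inc=-0.070658, refl=-0.070658·-0.764706=0.0540; V=0.069445+-0.070658+0.054033=0.0528
k=8 src: inc=0.054033, refl=0.054033·0.739130=0.0399; V=-0.001213+0.054033+0.039937=0.0928
k=9 load: inc=0.039937, refl=0.039937·-0.764706=-0.0305; V=0.052820+0.039937+-0.030540=0.0622

0 0 source 0.3913
1 1 load 0.0921
2 2 source -0.1291
3 3 load 0.0400
4 4 source 0.1650
5 5 load 0.0694
6 6 source -0.0012
7 7 load 0.0528
8 8 source 0.0928
9 9 load 0.0622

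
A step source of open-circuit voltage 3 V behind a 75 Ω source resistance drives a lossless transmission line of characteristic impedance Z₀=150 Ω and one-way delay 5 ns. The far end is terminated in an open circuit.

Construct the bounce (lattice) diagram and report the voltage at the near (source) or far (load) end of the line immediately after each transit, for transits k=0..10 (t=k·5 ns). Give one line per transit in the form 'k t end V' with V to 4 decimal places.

Γ_L=1.000000, Γ_S=-0.333333; launch V₁=3·150/225=2.000000
k=0 src: V=2.0000
k=1 load: inc=2.000000, refl=2.000000·1.000000=2.0000; V=0.000000+2.000000+2.000000=4.0000
k=2 src: inc=2.000000, refl=2.000000·-0.333333=-0.6667; V=2.000000+2.000000+-0.666667=3.3333
k=3 load: inc=-0.666667, refl=-0.666667·1.000000=-0.6667; V=4.000000+-0.666667+-0.666667=2.6667
k=4 src: inc=-0.666667, refl=-0.666667·-0.333333=0.2222; V=3.333333+-0.666667+0.222222=2.8889
k=5 load: inc=0.222222, refl=0.222222·1.000000=0.2222; V=2.666667+0.222222+0.222222=3.1111
k=6 src: inc=0.222222, refl=0.222222·-0.333333=-0.0741; V=2.888889+0.222222+-0.074074=3.0370
k=7 load: inc=-0.074074, refl=-0.074074·1.000000=-0.0741; V=3.111111+-0.074074+-0.074074=2.9630
k=8 src: inc=-0.074074, refl=-0.074074·-0.333333=0.0247; V=3.037037+-0.074074+0.024691=2.9877
k=9 load: inc=0.024691, refl=0.024691·1.000000=0.0247; V=2.962963+0.024691+0.024691=3.0123
k=10 src: inc=0.024691, refl=0.024691·-0.333333=-0.0082; V=2.987654+0.024691+-0.008230=3.0041

0 0 source 2.0000
1 5 load 4.0000
2 10 source 3.3333
3 15 load 2.6667
4 20 source 2.8889
5 25 load 3.1111
6 30 source 3.0370
7 35 load 2.9630
8 40 source 2.9877
9 45 load 3.0123
10 50 source 3.0041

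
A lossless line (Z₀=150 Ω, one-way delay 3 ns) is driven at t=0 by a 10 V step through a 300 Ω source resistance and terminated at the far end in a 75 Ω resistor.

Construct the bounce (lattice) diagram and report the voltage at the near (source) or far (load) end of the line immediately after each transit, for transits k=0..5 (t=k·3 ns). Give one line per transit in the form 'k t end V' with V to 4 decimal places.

0 0 source 3.3333
1 3 load 2.2222
2 6 source 1.8519
3 9 load 1.9753
4 12 source 2.0165
5 15 load 2.0027

Γ_L=-0.333333, Γ_S=0.333333; launch V₁=10·150/450=3.333333
k=0 src: V=3.3333
k=1 load: inc=3.333333, refl=3.333333·-0.333333=-1.1111; V=0.000000+3.333333+-1.111111=2.2222
k=2 src: inc=-1.111111, refl=-1.111111·0.333333=-0.3704; V=3.333333+-1.111111+-0.370370=1.8519
k=3 load: inc=-0.370370, refl=-0.370370·-0.333333=0.1235; V=2.222222+-0.370370+0.123457=1.9753
k=4 src: inc=0.123457, refl=0.123457·0.333333=0.0412; V=1.851852+0.123457+0.041152=2.0165
k=5 load: inc=0.041152, refl=0.041152·-0.333333=-0.0137; V=1.975309+0.041152+-0.013717=2.0027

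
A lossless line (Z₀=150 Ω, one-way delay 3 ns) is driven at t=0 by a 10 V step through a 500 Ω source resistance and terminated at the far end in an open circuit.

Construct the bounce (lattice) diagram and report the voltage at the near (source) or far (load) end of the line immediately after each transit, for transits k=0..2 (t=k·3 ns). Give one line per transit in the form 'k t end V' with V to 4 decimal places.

Γ_L=1.000000, Γ_S=0.538462; launch V₁=10·150/650=2.307692
k=0 src: V=2.3077
k=1 load: inc=2.307692, refl=2.307692·1.000000=2.3077; V=0.000000+2.307692+2.307692=4.6154
k=2 src: inc=2.307692, refl=2.307692·0.538462=1.2426; V=2.307692+2.307692+1.242604=5.8580

0 0 source 2.3077
1 3 load 4.6154
2 6 source 5.8580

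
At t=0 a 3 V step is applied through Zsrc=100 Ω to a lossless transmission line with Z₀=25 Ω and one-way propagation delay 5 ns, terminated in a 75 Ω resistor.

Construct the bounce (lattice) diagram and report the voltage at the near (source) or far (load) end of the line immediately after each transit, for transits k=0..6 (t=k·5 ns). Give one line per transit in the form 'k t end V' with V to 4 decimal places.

Γ_L=0.500000, Γ_S=0.600000; launch V₁=3·25/125=0.600000
k=0 src: V=0.6000
k=1 load: inc=0.600000, refl=0.600000·0.500000=0.3000; V=0.000000+0.600000+0.300000=0.9000
k=2 src: inc=0.300000, refl=0.300000·0.600000=0.1800; V=0.600000+0.300000+0.180000=1.0800
k=3 load: inc=0.180000, refl=0.180000·0.500000=0.0900; V=0.900000+0.180000+0.090000=1.1700
k=4 src: inc=0.090000, refl=0.090000·0.600000=0.0540; V=1.080000+0.090000+0.054000=1.2240
k=5 load: inc=0.054000, refl=0.054000·0.500000=0.0270; V=1.170000+0.054000+0.027000=1.2510
k=6 src: inc=0.027000, refl=0.027000·0.600000=0.0162; V=1.224000+0.027000+0.016200=1.2672

0 0 source 0.6000
1 5 load 0.9000
2 10 source 1.0800
3 15 load 1.1700
4 20 source 1.2240
5 25 load 1.2510
6 30 source 1.2672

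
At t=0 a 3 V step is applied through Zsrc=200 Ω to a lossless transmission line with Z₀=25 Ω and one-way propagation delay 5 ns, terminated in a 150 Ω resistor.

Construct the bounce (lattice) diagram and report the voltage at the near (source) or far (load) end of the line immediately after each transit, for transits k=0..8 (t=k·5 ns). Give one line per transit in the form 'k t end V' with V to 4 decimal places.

0 0 source 0.3333
1 5 load 0.5714
2 10 source 0.7566
3 15 load 0.8889
4 20 source 0.9918
5 25 load 1.0653
6 30 source 1.1224
7 35 load 1.1632
8 40 source 1.1950

Γ_L=0.714286, Γ_S=0.777778; launch V₁=3·25/225=0.333333
k=0 src: V=0.3333
k=1 load: inc=0.333333, refl=0.333333·0.714286=0.2381; V=0.000000+0.333333+0.238095=0.5714
k=2 src: inc=0.238095, refl=0.238095·0.777778=0.1852; V=0.333333+0.238095+0.185185=0.7566
k=3 load: inc=0.185185, refl=0.185185·0.714286=0.1323; V=0.571429+0.185185+0.132275=0.8889
k=4 src: inc=0.132275, refl=0.132275·0.777778=0.1029; V=0.756614+0.132275+0.102881=0.9918
k=5 load: inc=0.102881, refl=0.102881·0.714286=0.0735; V=0.888889+0.102881+0.073486=1.0653
k=6 src: inc=0.073486, refl=0.073486·0.777778=0.0572; V=0.991770+0.073486+0.057156=1.1224
k=7 load: inc=0.057156, refl=0.057156·0.714286=0.0408; V=1.065256+0.057156+0.040826=1.1632
k=8 src: inc=0.040826, refl=0.040826·0.777778=0.0318; V=1.122412+0.040826+0.031753=1.1950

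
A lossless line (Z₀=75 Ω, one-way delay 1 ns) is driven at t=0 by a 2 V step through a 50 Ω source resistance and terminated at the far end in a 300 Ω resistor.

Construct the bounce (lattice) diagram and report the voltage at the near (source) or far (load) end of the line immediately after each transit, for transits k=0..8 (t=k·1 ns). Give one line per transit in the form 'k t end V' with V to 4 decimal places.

Γ_L=0.600000, Γ_S=-0.200000; launch V₁=2·75/125=1.200000
k=0 src: V=1.2000
k=1 load: inc=1.200000, refl=1.200000·0.600000=0.7200; V=0.000000+1.200000+0.720000=1.9200
k=2 src: inc=0.720000, refl=0.720000·-0.200000=-0.1440; V=1.200000+0.720000+-0.144000=1.7760
k=3 load: inc=-0.144000, refl=-0.144000·0.600000=-0.0864; V=1.920000+-0.144000+-0.086400=1.6896
k=4 src: inc=-0.086400, refl=-0.086400·-0.200000=0.0173; V=1.776000+-0.086400+0.017280=1.7069
k=5 load: inc=0.017280, refl=0.017280·0.600000=0.0104; V=1.689600+0.017280+0.010368=1.7172
k=6 src: inc=0.010368, refl=0.010368·-0.200000=-0.0021; V=1.706880+0.010368+-0.002074=1.7152
k=7 load: inc=-0.002074, refl=-0.002074·0.600000=-0.0012; V=1.717248+-0.002074+-0.001244=1.7139
k=8 src: inc=-0.001244, refl=-0.001244·-0.200000=0.0002; V=1.715174+-0.001244+0.000249=1.7142

0 0 source 1.2000
1 1 load 1.9200
2 2 source 1.7760
3 3 load 1.6896
4 4 source 1.7069
5 5 load 1.7172
6 6 source 1.7152
7 7 load 1.7139
8 8 source 1.7142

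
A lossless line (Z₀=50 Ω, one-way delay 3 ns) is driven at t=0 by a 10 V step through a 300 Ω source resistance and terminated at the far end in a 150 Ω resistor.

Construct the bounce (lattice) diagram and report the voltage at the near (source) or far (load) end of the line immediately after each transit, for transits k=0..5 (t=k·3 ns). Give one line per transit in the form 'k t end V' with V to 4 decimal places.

Γ_L=0.500000, Γ_S=0.714286; launch V₁=10·50/350=1.428571
k=0 src: V=1.4286
k=1 load: inc=1.428571, refl=1.428571·0.500000=0.7143; V=0.000000+1.428571+0.714286=2.1429
k=2 src: inc=0.714286, refl=0.714286·0.714286=0.5102; V=1.428571+0.714286+0.510204=2.6531
k=3 load: inc=0.510204, refl=0.510204·0.500000=0.2551; V=2.142857+0.510204+0.255102=2.9082
k=4 src: inc=0.255102, refl=0.255102·0.714286=0.1822; V=2.653061+0.255102+0.182216=3.0904
k=5 load: inc=0.182216, refl=0.182216·0.500000=0.0911; V=2.908163+0.182216+0.091108=3.1815

0 0 source 1.4286
1 3 load 2.1429
2 6 source 2.6531
3 9 load 2.9082
4 12 source 3.0904
5 15 load 3.1815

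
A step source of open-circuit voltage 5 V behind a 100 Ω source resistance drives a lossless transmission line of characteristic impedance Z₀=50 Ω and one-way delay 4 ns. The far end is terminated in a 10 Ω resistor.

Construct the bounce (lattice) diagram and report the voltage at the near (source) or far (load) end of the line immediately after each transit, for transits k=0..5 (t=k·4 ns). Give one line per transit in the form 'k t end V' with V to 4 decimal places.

0 0 source 1.6667
1 4 load 0.5556
2 8 source 0.1852
3 12 load 0.4321
4 16 source 0.5144
5 20 load 0.4595

Γ_L=-0.666667, Γ_S=0.333333; launch V₁=5·50/150=1.666667
k=0 src: V=1.6667
k=1 load: inc=1.666667, refl=1.666667·-0.666667=-1.1111; V=0.000000+1.666667+-1.111111=0.5556
k=2 src: inc=-1.111111, refl=-1.111111·0.333333=-0.3704; V=1.666667+-1.111111+-0.370370=0.1852
k=3 load: inc=-0.370370, refl=-0.370370·-0.666667=0.2469; V=0.555556+-0.370370+0.246914=0.4321
k=4 src: inc=0.246914, refl=0.246914·0.333333=0.0823; V=0.185185+0.246914+0.082305=0.5144
k=5 load: inc=0.082305, refl=0.082305·-0.666667=-0.0549; V=0.432099+0.082305+-0.054870=0.4595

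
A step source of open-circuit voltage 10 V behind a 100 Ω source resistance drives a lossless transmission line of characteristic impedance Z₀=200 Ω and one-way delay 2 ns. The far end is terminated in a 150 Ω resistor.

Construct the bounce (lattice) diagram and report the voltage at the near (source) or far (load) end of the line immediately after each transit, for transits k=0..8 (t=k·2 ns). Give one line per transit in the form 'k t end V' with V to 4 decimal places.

Γ_L=-0.142857, Γ_S=-0.333333; launch V₁=10·200/300=6.666667
k=0 src: V=6.6667
k=1 load: inc=6.666667, refl=6.666667·-0.142857=-0.9524; V=0.000000+6.666667+-0.952381=5.7143
k=2 src: inc=-0.952381, refl=-0.952381·-0.333333=0.3175; V=6.666667+-0.952381+0.317460=6.0317
k=3 load: inc=0.317460, refl=0.317460·-0.142857=-0.0454; V=5.714286+0.317460+-0.045351=5.9864
k=4 src: inc=-0.045351, refl=-0.045351·-0.333333=0.0151; V=6.031746+-0.045351+0.015117=6.0015
k=5 load: inc=0.015117, refl=0.015117·-0.142857=-0.0022; V=5.986395+0.015117+-0.002160=5.9994
k=6 src: inc=-0.002160, refl=-0.002160·-0.333333=0.0007; V=6.001512+-0.002160+0.000720=6.0001
k=7 load: inc=0.000720, refl=0.000720·-0.142857=-0.0001; V=5.999352+0.000720+-0.000103=6.0000
k=8 src: inc=-0.000103, refl=-0.000103·-0.333333=0.0000; V=6.000072+-0.000103+0.000034=6.0000

0 0 source 6.6667
1 2 load 5.7143
2 4 source 6.0317
3 6 load 5.9864
4 8 source 6.0015
5 10 load 5.9994
6 12 source 6.0001
7 14 load 6.0000
8 16 source 6.0000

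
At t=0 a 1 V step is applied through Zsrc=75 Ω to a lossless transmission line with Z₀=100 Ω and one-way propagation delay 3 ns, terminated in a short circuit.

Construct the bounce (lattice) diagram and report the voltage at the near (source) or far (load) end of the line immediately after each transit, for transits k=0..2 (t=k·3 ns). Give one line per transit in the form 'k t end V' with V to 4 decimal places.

0 0 source 0.5714
1 3 load 0.0000
2 6 source 0.0816

Γ_L=-1.000000, Γ_S=-0.142857; launch V₁=1·100/175=0.571429
k=0 src: V=0.5714
k=1 load: inc=0.571429, refl=0.571429·-1.000000=-0.5714; V=0.000000+0.571429+-0.571429=0.0000
k=2 src: inc=-0.571429, refl=-0.571429·-0.142857=0.0816; V=0.571429+-0.571429+0.081633=0.0816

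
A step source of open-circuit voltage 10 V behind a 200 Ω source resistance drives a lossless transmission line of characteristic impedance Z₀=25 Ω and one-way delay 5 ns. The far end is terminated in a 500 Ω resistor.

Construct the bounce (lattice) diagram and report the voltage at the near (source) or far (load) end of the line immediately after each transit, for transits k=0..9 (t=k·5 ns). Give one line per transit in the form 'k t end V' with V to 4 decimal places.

0 0 source 1.1111
1 5 load 2.1164
2 10 source 2.8983
3 15 load 3.6057
4 20 source 4.1559
5 25 load 4.6538
6 30 source 5.0410
7 35 load 5.3913
8 40 source 5.6637
9 45 load 5.9103

Γ_L=0.904762, Γ_S=0.777778; launch V₁=10·25/225=1.111111
k=0 src: V=1.1111
k=1 load: inc=1.111111, refl=1.111111·0.904762=1.0053; V=0.000000+1.111111+1.005291=2.1164
k=2 src: inc=1.005291, refl=1.005291·0.777778=0.7819; V=1.111111+1.005291+0.781893=2.8983
k=3 load: inc=0.781893, refl=0.781893·0.904762=0.7074; V=2.116402+0.781893+0.707427=3.6057
k=4 src: inc=0.707427, refl=0.707427·0.777778=0.5502; V=2.898295+0.707427+0.550221=4.1559
k=5 load: inc=0.550221, refl=0.550221·0.904762=0.4978; V=3.605722+0.550221+0.497819=4.6538
k=6 src: inc=0.497819, refl=0.497819·0.777778=0.3872; V=4.155943+0.497819+0.387193=5.0410
k=7 load: inc=0.387193, refl=0.387193·0.904762=0.3503; V=4.653762+0.387193+0.350317=5.3913
k=8 src: inc=0.350317, refl=0.350317·0.777778=0.2725; V=5.040955+0.350317+0.272469=5.6637
k=9 load: inc=0.272469, refl=0.272469·0.904762=0.2465; V=5.391272+0.272469+0.246519=5.9103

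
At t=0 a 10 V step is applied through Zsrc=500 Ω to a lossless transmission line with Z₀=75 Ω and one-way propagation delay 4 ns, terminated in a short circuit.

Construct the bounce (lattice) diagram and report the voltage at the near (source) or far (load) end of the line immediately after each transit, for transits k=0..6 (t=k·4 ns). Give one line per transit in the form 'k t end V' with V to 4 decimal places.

0 0 source 1.3043
1 4 load 0.0000
2 8 source -0.9641
3 12 load 0.0000
4 16 source 0.7126
5 20 load 0.0000
6 24 source -0.5267

Γ_L=-1.000000, Γ_S=0.739130; launch V₁=10·75/575=1.304348
k=0 src: V=1.3043
k=1 load: inc=1.304348, refl=1.304348·-1.000000=-1.3043; V=0.000000+1.304348+-1.304348=0.0000
k=2 src: inc=-1.304348, refl=-1.304348·0.739130=-0.9641; V=1.304348+-1.304348+-0.964083=-0.9641
k=3 load: inc=-0.964083, refl=-0.964083·-1.000000=0.9641; V=0.000000+-0.964083+0.964083=0.0000
k=4 src: inc=0.964083, refl=0.964083·0.739130=0.7126; V=-0.964083+0.964083+0.712583=0.7126
k=5 load: inc=0.712583, refl=0.712583·-1.000000=-0.7126; V=0.000000+0.712583+-0.712583=0.0000
k=6 src: inc=-0.712583, refl=-0.712583·0.739130=-0.5267; V=0.712583+-0.712583+-0.526692=-0.5267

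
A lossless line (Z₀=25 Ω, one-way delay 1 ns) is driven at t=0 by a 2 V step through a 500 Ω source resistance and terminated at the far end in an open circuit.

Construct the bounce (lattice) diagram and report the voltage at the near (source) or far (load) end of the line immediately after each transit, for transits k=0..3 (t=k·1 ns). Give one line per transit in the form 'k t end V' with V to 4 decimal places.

Γ_L=1.000000, Γ_S=0.904762; launch V₁=2·25/525=0.095238
k=0 src: V=0.0952
k=1 load: inc=0.095238, refl=0.095238·1.000000=0.0952; V=0.000000+0.095238+0.095238=0.1905
k=2 src: inc=0.095238, refl=0.095238·0.904762=0.0862; V=0.095238+0.095238+0.086168=0.2766
k=3 load: inc=0.086168, refl=0.086168·1.000000=0.0862; V=0.190476+0.086168+0.086168=0.3628

0 0 source 0.0952
1 1 load 0.1905
2 2 source 0.2766
3 3 load 0.3628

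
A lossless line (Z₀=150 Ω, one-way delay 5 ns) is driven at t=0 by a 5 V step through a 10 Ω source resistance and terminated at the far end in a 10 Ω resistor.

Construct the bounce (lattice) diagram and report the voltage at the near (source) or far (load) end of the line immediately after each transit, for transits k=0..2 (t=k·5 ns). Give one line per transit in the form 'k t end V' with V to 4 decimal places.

0 0 source 4.6875
1 5 load 0.5859
2 10 source 4.1748

Γ_L=-0.875000, Γ_S=-0.875000; launch V₁=5·150/160=4.687500
k=0 src: V=4.6875
k=1 load: inc=4.687500, refl=4.687500·-0.875000=-4.1016; V=0.000000+4.687500+-4.101562=0.5859
k=2 src: inc=-4.101562, refl=-4.101562·-0.875000=3.5889; V=4.687500+-4.101562+3.588867=4.1748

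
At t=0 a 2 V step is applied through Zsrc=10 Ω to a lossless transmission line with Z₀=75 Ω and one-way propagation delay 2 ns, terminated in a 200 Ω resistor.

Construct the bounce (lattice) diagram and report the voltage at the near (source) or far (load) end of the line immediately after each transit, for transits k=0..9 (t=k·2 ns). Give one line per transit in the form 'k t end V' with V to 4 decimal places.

0 0 source 1.7647
1 2 load 2.5668
2 4 source 1.9534
3 6 load 1.6746
4 8 source 1.8878
5 10 load 1.9848
6 12 source 1.9106
7 14 load 1.8770
8 16 source 1.9027
9 18 load 1.9144

Γ_L=0.454545, Γ_S=-0.764706; launch V₁=2·75/85=1.764706
k=0 src: V=1.7647
k=1 load: inc=1.764706, refl=1.764706·0.454545=0.8021; V=0.000000+1.764706+0.802139=2.5668
k=2 src: inc=0.802139, refl=0.802139·-0.764706=-0.6134; V=1.764706+0.802139+-0.613400=1.9534
k=3 load: inc=-0.613400, refl=-0.613400·0.454545=-0.2788; V=2.566845+-0.613400+-0.278818=1.6746
k=4 src: inc=-0.278818, refl=-0.278818·-0.764706=0.2132; V=1.953444+-0.278818+0.213214=1.8878
k=5 load: inc=0.213214, refl=0.213214·0.454545=0.0969; V=1.674626+0.213214+0.096915=1.9848
k=6 src: inc=0.096915, refl=0.096915·-0.764706=-0.0741; V=1.887840+0.096915+-0.074112=1.9106
k=7 load: inc=-0.074112, refl=-0.074112·0.454545=-0.0337; V=1.984756+-0.074112+-0.033687=1.8770
k=8 src: inc=-0.033687, refl=-0.033687·-0.764706=0.0258; V=1.910644+-0.033687+0.025761=1.9027
k=9 load: inc=0.025761, refl=0.025761·0.454545=0.0117; V=1.876957+0.025761+0.011709=1.9144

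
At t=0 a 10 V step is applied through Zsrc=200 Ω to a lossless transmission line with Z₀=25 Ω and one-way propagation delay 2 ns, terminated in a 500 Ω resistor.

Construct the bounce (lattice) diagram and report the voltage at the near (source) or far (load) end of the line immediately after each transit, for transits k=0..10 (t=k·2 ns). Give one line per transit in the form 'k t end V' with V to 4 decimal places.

0 0 source 1.1111
1 2 load 2.1164
2 4 source 2.8983
3 6 load 3.6057
4 8 source 4.1559
5 10 load 4.6538
6 12 source 5.0410
7 14 load 5.3913
8 16 source 5.6637
9 18 load 5.9103
10 20 source 6.1020

Γ_L=0.904762, Γ_S=0.777778; launch V₁=10·25/225=1.111111
k=0 src: V=1.1111
k=1 load: inc=1.111111, refl=1.111111·0.904762=1.0053; V=0.000000+1.111111+1.005291=2.1164
k=2 src: inc=1.005291, refl=1.005291·0.777778=0.7819; V=1.111111+1.005291+0.781893=2.8983
k=3 load: inc=0.781893, refl=0.781893·0.904762=0.7074; V=2.116402+0.781893+0.707427=3.6057
k=4 src: inc=0.707427, refl=0.707427·0.777778=0.5502; V=2.898295+0.707427+0.550221=4.1559
k=5 load: inc=0.550221, refl=0.550221·0.904762=0.4978; V=3.605722+0.550221+0.497819=4.6538
k=6 src: inc=0.497819, refl=0.497819·0.777778=0.3872; V=4.155943+0.497819+0.387193=5.0410
k=7 load: inc=0.387193, refl=0.387193·0.904762=0.3503; V=4.653762+0.387193+0.350317=5.3913
k=8 src: inc=0.350317, refl=0.350317·0.777778=0.2725; V=5.040955+0.350317+0.272469=5.6637
k=9 load: inc=0.272469, refl=0.272469·0.904762=0.2465; V=5.391272+0.272469+0.246519=5.9103
k=10 src: inc=0.246519, refl=0.246519·0.777778=0.1917; V=5.663741+0.246519+0.191737=6.1020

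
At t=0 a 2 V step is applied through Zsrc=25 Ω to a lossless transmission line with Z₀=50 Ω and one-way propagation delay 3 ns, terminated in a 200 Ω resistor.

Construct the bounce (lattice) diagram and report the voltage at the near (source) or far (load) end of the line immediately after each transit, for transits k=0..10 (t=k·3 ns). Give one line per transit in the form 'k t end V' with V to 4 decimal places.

0 0 source 1.3333
1 3 load 2.1333
2 6 source 1.8667
3 9 load 1.7067
4 12 source 1.7600
5 15 load 1.7920
6 18 source 1.7813
7 21 load 1.7749
8 24 source 1.7771
9 27 load 1.7783
10 30 source 1.7779

Γ_L=0.600000, Γ_S=-0.333333; launch V₁=2·50/75=1.333333
k=0 src: V=1.3333
k=1 load: inc=1.333333, refl=1.333333·0.600000=0.8000; V=0.000000+1.333333+0.800000=2.1333
k=2 src: inc=0.800000, refl=0.800000·-0.333333=-0.2667; V=1.333333+0.800000+-0.266667=1.8667
k=3 load: inc=-0.266667, refl=-0.266667·0.600000=-0.1600; V=2.133333+-0.266667+-0.160000=1.7067
k=4 src: inc=-0.160000, refl=-0.160000·-0.333333=0.0533; V=1.866667+-0.160000+0.053333=1.7600
k=5 load: inc=0.053333, refl=0.053333·0.600000=0.0320; V=1.706667+0.053333+0.032000=1.7920
k=6 src: inc=0.032000, refl=0.032000·-0.333333=-0.0107; V=1.760000+0.032000+-0.010667=1.7813
k=7 load: inc=-0.010667, refl=-0.010667·0.600000=-0.0064; V=1.792000+-0.010667+-0.006400=1.7749
k=8 src: inc=-0.006400, refl=-0.006400·-0.333333=0.0021; V=1.781333+-0.006400+0.002133=1.7771
k=9 load: inc=0.002133, refl=0.002133·0.600000=0.0013; V=1.774933+0.002133+0.001280=1.7783
k=10 src: inc=0.001280, refl=0.001280·-0.333333=-0.0004; V=1.777067+0.001280+-0.000427=1.7779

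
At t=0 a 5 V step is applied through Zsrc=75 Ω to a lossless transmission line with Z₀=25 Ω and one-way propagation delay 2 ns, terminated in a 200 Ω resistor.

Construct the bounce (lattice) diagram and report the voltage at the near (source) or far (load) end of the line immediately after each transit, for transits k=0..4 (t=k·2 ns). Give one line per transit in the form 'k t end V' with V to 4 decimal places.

Γ_L=0.777778, Γ_S=0.500000; launch V₁=5·25/100=1.250000
k=0 src: V=1.2500
k=1 load: inc=1.250000, refl=1.250000·0.777778=0.9722; V=0.000000+1.250000+0.972222=2.2222
k=2 src: inc=0.972222, refl=0.972222·0.500000=0.4861; V=1.250000+0.972222+0.486111=2.7083
k=3 load: inc=0.486111, refl=0.486111·0.777778=0.3781; V=2.222222+0.486111+0.378086=3.0864
k=4 src: inc=0.378086, refl=0.378086·0.500000=0.1890; V=2.708333+0.378086+0.189043=3.2755

0 0 source 1.2500
1 2 load 2.2222
2 4 source 2.7083
3 6 load 3.0864
4 8 source 3.2755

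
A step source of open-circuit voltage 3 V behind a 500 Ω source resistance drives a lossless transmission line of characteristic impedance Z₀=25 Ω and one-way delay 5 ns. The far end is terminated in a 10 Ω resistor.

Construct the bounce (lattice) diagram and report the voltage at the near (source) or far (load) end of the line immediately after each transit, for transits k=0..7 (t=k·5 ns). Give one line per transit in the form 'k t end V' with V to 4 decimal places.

0 0 source 0.1429
1 5 load 0.0816
2 10 source 0.0262
3 15 load 0.0500
4 20 source 0.0715
5 25 load 0.0623
6 30 source 0.0539
7 35 load 0.0575

Γ_L=-0.428571, Γ_S=0.904762; launch V₁=3·25/525=0.142857
k=0 src: V=0.1429
k=1 load: inc=0.142857, refl=0.142857·-0.428571=-0.0612; V=0.000000+0.142857+-0.061224=0.0816
k=2 src: inc=-0.061224, refl=-0.061224·0.904762=-0.0554; V=0.142857+-0.061224+-0.055394=0.0262
k=3 load: inc=-0.055394, refl=-0.055394·-0.428571=0.0237; V=0.081633+-0.055394+0.023740=0.0500
k=4 src: inc=0.023740, refl=0.023740·0.904762=0.0215; V=0.026239+0.023740+0.021479=0.0715
k=5 load: inc=0.021479, refl=0.021479·-0.428571=-0.0092; V=0.049979+0.021479+-0.009205=0.0623
k=6 src: inc=-0.009205, refl=-0.009205·0.904762=-0.0083; V=0.071458+-0.009205+-0.008329=0.0539
k=7 load: inc=-0.008329, refl=-0.008329·-0.428571=0.0036; V=0.062253+-0.008329+0.003569=0.0575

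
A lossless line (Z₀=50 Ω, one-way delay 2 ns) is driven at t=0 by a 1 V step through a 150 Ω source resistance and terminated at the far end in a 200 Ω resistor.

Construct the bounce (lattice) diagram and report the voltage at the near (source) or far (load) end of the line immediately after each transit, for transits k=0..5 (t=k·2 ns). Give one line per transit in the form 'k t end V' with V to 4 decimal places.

Γ_L=0.600000, Γ_S=0.500000; launch V₁=1·50/200=0.250000
k=0 src: V=0.2500
k=1 load: inc=0.250000, refl=0.250000·0.600000=0.1500; V=0.000000+0.250000+0.150000=0.4000
k=2 src: inc=0.150000, refl=0.150000·0.500000=0.0750; V=0.250000+0.150000+0.075000=0.4750
k=3 load: inc=0.075000, refl=0.075000·0.600000=0.0450; V=0.400000+0.075000+0.045000=0.5200
k=4 src: inc=0.045000, refl=0.045000·0.500000=0.0225; V=0.475000+0.045000+0.022500=0.5425
k=5 load: inc=0.022500, refl=0.022500·0.600000=0.0135; V=0.520000+0.022500+0.013500=0.5560

0 0 source 0.2500
1 2 load 0.4000
2 4 source 0.4750
3 6 load 0.5200
4 8 source 0.5425
5 10 load 0.5560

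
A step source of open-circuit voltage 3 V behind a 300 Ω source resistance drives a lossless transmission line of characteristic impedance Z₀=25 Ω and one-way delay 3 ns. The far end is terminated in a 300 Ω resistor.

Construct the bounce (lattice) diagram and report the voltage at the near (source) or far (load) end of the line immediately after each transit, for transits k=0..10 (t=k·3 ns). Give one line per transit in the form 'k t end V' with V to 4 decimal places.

Γ_L=0.846154, Γ_S=0.846154; launch V₁=3·25/325=0.230769
k=0 src: V=0.2308
k=1 load: inc=0.230769, refl=0.230769·0.846154=0.1953; V=0.000000+0.230769+0.195266=0.4260
k=2 src: inc=0.195266, refl=0.195266·0.846154=0.1652; V=0.230769+0.195266+0.165225=0.5913
k=3 load: inc=0.165225, refl=0.165225·0.846154=0.1398; V=0.426036+0.165225+0.139806=0.7311
k=4 src: inc=0.139806, refl=0.139806·0.846154=0.1183; V=0.591261+0.139806+0.118297=0.8494
k=5 load: inc=0.118297, refl=0.118297·0.846154=0.1001; V=0.731067+0.118297+0.100098=0.9495
k=6 src: inc=0.100098, refl=0.100098·0.846154=0.0847; V=0.849364+0.100098+0.084698=1.0342
k=7 load: inc=0.084698, refl=0.084698·0.846154=0.0717; V=0.949462+0.084698+0.071668=1.1058
k=8 src: inc=0.071668, refl=0.071668·0.846154=0.0606; V=1.034160+0.071668+0.060642=1.1665
k=9 load: inc=0.060642, refl=0.060642·0.846154=0.0513; V=1.105828+0.060642+0.051312=1.2178
k=10 src: inc=0.051312, refl=0.051312·0.846154=0.0434; V=1.166470+0.051312+0.043418=1.2612

0 0 source 0.2308
1 3 load 0.4260
2 6 source 0.5913
3 9 load 0.7311
4 12 source 0.8494
5 15 load 0.9495
6 18 source 1.0342
7 21 load 1.1058
8 24 source 1.1665
9 27 load 1.2178
10 30 source 1.2612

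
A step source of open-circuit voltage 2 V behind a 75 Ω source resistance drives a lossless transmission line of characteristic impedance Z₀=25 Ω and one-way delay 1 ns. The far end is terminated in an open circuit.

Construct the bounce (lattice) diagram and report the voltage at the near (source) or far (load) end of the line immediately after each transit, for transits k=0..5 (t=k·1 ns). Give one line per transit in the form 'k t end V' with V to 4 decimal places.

Γ_L=1.000000, Γ_S=0.500000; launch V₁=2·25/100=0.500000
k=0 src: V=0.5000
k=1 load: inc=0.500000, refl=0.500000·1.000000=0.5000; V=0.000000+0.500000+0.500000=1.0000
k=2 src: inc=0.500000, refl=0.500000·0.500000=0.2500; V=0.500000+0.500000+0.250000=1.2500
k=3 load: inc=0.250000, refl=0.250000·1.000000=0.2500; V=1.000000+0.250000+0.250000=1.5000
k=4 src: inc=0.250000, refl=0.250000·0.500000=0.1250; V=1.250000+0.250000+0.125000=1.6250
k=5 load: inc=0.125000, refl=0.125000·1.000000=0.1250; V=1.500000+0.125000+0.125000=1.7500

0 0 source 0.5000
1 1 load 1.0000
2 2 source 1.2500
3 3 load 1.5000
4 4 source 1.6250
5 5 load 1.7500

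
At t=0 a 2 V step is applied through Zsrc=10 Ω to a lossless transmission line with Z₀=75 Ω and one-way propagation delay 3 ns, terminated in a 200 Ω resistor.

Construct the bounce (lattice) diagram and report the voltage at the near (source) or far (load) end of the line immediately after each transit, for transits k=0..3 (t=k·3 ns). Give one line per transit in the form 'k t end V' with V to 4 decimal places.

Γ_L=0.454545, Γ_S=-0.764706; launch V₁=2·75/85=1.764706
k=0 src: V=1.7647
k=1 load: inc=1.764706, refl=1.764706·0.454545=0.8021; V=0.000000+1.764706+0.802139=2.5668
k=2 src: inc=0.802139, refl=0.802139·-0.764706=-0.6134; V=1.764706+0.802139+-0.613400=1.9534
k=3 load: inc=-0.613400, refl=-0.613400·0.454545=-0.2788; V=2.566845+-0.613400+-0.278818=1.6746

0 0 source 1.7647
1 3 load 2.5668
2 6 source 1.9534
3 9 load 1.6746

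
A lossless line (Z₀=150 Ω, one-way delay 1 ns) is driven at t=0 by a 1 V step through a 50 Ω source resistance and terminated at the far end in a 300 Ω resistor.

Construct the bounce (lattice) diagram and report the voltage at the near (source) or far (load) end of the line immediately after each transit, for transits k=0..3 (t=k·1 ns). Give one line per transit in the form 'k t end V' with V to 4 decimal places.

Γ_L=0.333333, Γ_S=-0.500000; launch V₁=1·150/200=0.750000
k=0 src: V=0.7500
k=1 load: inc=0.750000, refl=0.750000·0.333333=0.2500; V=0.000000+0.750000+0.250000=1.0000
k=2 src: inc=0.250000, refl=0.250000·-0.500000=-0.1250; V=0.750000+0.250000+-0.125000=0.8750
k=3 load: inc=-0.125000, refl=-0.125000·0.333333=-0.0417; V=1.000000+-0.125000+-0.041667=0.8333

0 0 source 0.7500
1 1 load 1.0000
2 2 source 0.8750
3 3 load 0.8333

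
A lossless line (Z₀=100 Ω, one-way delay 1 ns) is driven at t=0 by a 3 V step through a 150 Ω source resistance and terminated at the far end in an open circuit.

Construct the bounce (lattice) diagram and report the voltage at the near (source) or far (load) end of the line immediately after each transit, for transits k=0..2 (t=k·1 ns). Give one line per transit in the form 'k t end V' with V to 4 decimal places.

0 0 source 1.2000
1 1 load 2.4000
2 2 source 2.6400

Γ_L=1.000000, Γ_S=0.200000; launch V₁=3·100/250=1.200000
k=0 src: V=1.2000
k=1 load: inc=1.200000, refl=1.200000·1.000000=1.2000; V=0.000000+1.200000+1.200000=2.4000
k=2 src: inc=1.200000, refl=1.200000·0.200000=0.2400; V=1.200000+1.200000+0.240000=2.6400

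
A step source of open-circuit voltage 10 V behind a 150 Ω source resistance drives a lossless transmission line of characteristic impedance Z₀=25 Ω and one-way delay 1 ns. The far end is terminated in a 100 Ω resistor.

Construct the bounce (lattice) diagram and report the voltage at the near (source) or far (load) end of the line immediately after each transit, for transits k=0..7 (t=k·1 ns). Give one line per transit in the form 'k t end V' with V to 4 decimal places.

Γ_L=0.600000, Γ_S=0.714286; launch V₁=10·25/175=1.428571
k=0 src: V=1.4286
k=1 load: inc=1.428571, refl=1.428571·0.600000=0.8571; V=0.000000+1.428571+0.857143=2.2857
k=2 src: inc=0.857143, refl=0.857143·0.714286=0.6122; V=1.428571+0.857143+0.612245=2.8980
k=3 load: inc=0.612245, refl=0.612245·0.600000=0.3673; V=2.285714+0.612245+0.367347=3.2653
k=4 src: inc=0.367347, refl=0.367347·0.714286=0.2624; V=2.897959+0.367347+0.262391=3.5277
k=5 load: inc=0.262391, refl=0.262391·0.600000=0.1574; V=3.265306+0.262391+0.157434=3.6851
k=6 src: inc=0.157434, refl=0.157434·0.714286=0.1125; V=3.527697+0.157434+0.112453=3.7976
k=7 load: inc=0.112453, refl=0.112453·0.600000=0.0675; V=3.685131+0.112453+0.067472=3.8651

0 0 source 1.4286
1 1 load 2.2857
2 2 source 2.8980
3 3 load 3.2653
4 4 source 3.5277
5 5 load 3.6851
6 6 source 3.7976
7 7 load 3.8651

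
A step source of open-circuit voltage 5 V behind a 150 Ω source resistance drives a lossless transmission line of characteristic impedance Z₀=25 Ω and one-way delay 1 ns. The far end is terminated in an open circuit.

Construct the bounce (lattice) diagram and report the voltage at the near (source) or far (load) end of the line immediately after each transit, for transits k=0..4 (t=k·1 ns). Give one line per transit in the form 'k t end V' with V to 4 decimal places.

Γ_L=1.000000, Γ_S=0.714286; launch V₁=5·25/175=0.714286
k=0 src: V=0.7143
k=1 load: inc=0.714286, refl=0.714286·1.000000=0.7143; V=0.000000+0.714286+0.714286=1.4286
k=2 src: inc=0.714286, refl=0.714286·0.714286=0.5102; V=0.714286+0.714286+0.510204=1.9388
k=3 load: inc=0.510204, refl=0.510204·1.000000=0.5102; V=1.428571+0.510204+0.510204=2.4490
k=4 src: inc=0.510204, refl=0.510204·0.714286=0.3644; V=1.938776+0.510204+0.364431=2.8134

0 0 source 0.7143
1 1 load 1.4286
2 2 source 1.9388
3 3 load 2.4490
4 4 source 2.8134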